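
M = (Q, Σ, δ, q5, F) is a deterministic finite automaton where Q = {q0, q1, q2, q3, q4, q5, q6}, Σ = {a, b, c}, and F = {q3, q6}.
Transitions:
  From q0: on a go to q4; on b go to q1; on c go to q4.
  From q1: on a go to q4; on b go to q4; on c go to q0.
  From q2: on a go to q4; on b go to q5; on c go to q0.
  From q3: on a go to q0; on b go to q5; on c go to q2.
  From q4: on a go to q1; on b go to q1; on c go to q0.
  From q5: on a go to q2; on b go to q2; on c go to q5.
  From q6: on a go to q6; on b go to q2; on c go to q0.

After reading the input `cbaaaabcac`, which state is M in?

q5 --c--> q5
q5 --b--> q2
q2 --a--> q4
q4 --a--> q1
q1 --a--> q4
q4 --a--> q1
q1 --b--> q4
q4 --c--> q0
q0 --a--> q4
q4 --c--> q0

q0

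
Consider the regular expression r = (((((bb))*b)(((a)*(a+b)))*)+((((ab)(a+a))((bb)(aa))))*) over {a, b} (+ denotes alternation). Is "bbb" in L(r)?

The left alternative ((((bb))*b)(((a)*(a+b)))*) matches bbb.

yes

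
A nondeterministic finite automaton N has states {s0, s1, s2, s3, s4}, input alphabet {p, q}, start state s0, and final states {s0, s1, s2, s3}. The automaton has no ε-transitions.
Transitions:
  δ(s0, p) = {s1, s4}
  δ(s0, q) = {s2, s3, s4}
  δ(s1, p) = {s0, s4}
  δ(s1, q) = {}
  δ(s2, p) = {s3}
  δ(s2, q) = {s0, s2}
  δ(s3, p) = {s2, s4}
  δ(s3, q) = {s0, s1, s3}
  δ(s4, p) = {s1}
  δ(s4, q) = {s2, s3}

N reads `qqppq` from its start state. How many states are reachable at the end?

5

Start: {s0}
read q: {s2, s3, s4}
read q: {s0, s1, s2, s3}
read p: {s0, s1, s2, s3, s4}
read p: {s0, s1, s2, s3, s4}
read q: {s0, s1, s2, s3, s4}
Final reachable set {s0, s1, s2, s3, s4} has 5 states.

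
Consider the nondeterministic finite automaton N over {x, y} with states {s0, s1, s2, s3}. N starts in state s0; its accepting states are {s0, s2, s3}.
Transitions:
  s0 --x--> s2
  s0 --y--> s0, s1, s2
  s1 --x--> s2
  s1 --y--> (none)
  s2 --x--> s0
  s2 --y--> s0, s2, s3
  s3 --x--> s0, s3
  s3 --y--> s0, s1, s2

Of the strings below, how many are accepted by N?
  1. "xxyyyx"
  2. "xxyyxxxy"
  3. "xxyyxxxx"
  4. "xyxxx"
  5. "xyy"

5

"xxyyyx": accepted
"xxyyxxxy": accepted
"xxyyxxxx": accepted
"xyxxx": accepted
"xyy": accepted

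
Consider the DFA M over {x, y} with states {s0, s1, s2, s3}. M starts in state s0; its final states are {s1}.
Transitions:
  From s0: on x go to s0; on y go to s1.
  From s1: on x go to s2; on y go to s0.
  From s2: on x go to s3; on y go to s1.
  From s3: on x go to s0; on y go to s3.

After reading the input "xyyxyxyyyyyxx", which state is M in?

s0 --x--> s0
s0 --y--> s1
s1 --y--> s0
s0 --x--> s0
s0 --y--> s1
s1 --x--> s2
s2 --y--> s1
s1 --y--> s0
s0 --y--> s1
s1 --y--> s0
s0 --y--> s1
s1 --x--> s2
s2 --x--> s3

s3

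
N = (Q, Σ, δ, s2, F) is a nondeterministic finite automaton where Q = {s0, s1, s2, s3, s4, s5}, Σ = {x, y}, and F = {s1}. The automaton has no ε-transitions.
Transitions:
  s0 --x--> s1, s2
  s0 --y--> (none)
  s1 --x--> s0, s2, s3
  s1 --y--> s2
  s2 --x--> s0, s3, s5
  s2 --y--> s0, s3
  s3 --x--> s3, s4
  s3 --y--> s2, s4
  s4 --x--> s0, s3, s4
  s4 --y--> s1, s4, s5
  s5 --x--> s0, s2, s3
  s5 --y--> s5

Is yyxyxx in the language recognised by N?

Start: {s2}
read y: {s0, s3}
read y: {s2, s4}
read x: {s0, s3, s4, s5}
read y: {s1, s2, s4, s5}
read x: {s0, s2, s3, s4, s5}
read x: {s0, s1, s2, s3, s4, s5}
Reachable ∩ accepting = {s1} — nonempty.

accepted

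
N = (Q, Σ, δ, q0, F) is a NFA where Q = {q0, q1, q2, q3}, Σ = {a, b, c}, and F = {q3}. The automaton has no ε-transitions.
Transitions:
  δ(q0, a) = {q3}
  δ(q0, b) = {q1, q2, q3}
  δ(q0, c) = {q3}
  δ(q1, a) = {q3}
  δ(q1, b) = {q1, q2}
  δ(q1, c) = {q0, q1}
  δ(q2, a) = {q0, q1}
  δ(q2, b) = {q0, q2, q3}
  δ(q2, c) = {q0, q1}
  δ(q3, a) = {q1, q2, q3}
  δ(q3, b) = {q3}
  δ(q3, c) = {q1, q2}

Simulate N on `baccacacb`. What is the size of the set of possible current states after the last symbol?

4

Start: {q0}
read b: {q1, q2, q3}
read a: {q0, q1, q2, q3}
read c: {q0, q1, q2, q3}
read c: {q0, q1, q2, q3}
read a: {q0, q1, q2, q3}
read c: {q0, q1, q2, q3}
read a: {q0, q1, q2, q3}
read c: {q0, q1, q2, q3}
read b: {q0, q1, q2, q3}
Final reachable set {q0, q1, q2, q3} has 4 states.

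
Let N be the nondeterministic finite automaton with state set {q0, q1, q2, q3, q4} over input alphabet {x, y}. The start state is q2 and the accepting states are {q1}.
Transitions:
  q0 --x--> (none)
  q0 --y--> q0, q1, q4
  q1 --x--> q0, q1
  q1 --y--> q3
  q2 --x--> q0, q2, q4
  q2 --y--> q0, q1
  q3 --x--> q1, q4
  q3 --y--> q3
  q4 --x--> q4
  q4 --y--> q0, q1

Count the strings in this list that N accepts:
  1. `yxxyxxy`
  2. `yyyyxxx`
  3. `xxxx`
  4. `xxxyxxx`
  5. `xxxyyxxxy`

`yxxyxxy`: accepted
`yyyyxxx`: accepted
`xxxx`: rejected
`xxxyxxx`: accepted
`xxxyyxxxy`: accepted

4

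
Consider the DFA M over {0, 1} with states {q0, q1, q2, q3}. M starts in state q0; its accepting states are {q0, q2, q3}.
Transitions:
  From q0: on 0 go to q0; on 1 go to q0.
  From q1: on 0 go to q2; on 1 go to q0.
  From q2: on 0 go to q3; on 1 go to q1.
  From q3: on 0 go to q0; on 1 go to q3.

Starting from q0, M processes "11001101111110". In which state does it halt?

q0

q0 --1--> q0
q0 --1--> q0
q0 --0--> q0
q0 --0--> q0
q0 --1--> q0
q0 --1--> q0
q0 --0--> q0
q0 --1--> q0
q0 --1--> q0
q0 --1--> q0
q0 --1--> q0
q0 --1--> q0
q0 --1--> q0
q0 --0--> q0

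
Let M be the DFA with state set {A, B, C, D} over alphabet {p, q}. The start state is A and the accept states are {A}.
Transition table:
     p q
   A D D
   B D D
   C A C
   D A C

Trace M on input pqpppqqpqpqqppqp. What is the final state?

A

A --p--> D
D --q--> C
C --p--> A
A --p--> D
D --p--> A
A --q--> D
D --q--> C
C --p--> A
A --q--> D
D --p--> A
A --q--> D
D --q--> C
C --p--> A
A --p--> D
D --q--> C
C --p--> A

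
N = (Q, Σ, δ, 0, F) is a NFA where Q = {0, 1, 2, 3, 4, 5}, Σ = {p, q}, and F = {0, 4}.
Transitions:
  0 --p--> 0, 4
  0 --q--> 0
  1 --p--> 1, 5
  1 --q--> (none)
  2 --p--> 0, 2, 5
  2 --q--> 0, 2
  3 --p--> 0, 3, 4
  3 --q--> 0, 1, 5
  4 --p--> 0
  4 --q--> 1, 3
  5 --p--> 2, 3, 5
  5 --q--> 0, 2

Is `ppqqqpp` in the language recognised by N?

accepted

Start: {0}
read p: {0, 4}
read p: {0, 4}
read q: {0, 1, 3}
read q: {0, 1, 5}
read q: {0, 2}
read p: {0, 2, 4, 5}
read p: {0, 2, 3, 4, 5}
Reachable ∩ accepting = {0, 4} — nonempty.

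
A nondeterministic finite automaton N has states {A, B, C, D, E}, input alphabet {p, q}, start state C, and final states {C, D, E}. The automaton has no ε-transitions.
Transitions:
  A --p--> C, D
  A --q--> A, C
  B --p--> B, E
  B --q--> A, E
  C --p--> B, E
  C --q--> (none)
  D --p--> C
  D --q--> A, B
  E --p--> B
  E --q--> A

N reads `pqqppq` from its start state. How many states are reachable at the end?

Start: {C}
read p: {B, E}
read q: {A, E}
read q: {A, C}
read p: {B, C, D, E}
read p: {B, C, E}
read q: {A, E}
Final reachable set {A, E} has 2 states.

2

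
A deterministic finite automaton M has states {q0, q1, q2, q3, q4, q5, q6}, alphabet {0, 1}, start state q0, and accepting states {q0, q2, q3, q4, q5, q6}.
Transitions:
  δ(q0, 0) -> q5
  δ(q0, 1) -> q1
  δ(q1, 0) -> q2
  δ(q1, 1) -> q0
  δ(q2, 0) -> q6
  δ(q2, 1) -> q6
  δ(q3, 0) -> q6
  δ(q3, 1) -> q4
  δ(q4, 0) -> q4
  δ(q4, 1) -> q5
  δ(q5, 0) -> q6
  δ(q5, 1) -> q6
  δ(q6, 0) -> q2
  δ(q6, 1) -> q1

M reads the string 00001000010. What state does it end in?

q0 --0--> q5
q5 --0--> q6
q6 --0--> q2
q2 --0--> q6
q6 --1--> q1
q1 --0--> q2
q2 --0--> q6
q6 --0--> q2
q2 --0--> q6
q6 --1--> q1
q1 --0--> q2

q2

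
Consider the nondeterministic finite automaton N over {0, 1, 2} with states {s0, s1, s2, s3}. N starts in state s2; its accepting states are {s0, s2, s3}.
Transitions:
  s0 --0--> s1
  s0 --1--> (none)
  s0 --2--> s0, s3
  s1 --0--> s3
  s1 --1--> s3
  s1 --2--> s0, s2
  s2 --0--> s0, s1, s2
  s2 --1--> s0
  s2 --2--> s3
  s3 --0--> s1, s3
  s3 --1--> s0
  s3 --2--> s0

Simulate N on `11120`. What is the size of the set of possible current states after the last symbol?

0

Start: {s2}
read 1: {s0}
read 1: {}
The reachable set is empty and stays empty for the remaining 3 symbols.
Final reachable set {} has 0 states.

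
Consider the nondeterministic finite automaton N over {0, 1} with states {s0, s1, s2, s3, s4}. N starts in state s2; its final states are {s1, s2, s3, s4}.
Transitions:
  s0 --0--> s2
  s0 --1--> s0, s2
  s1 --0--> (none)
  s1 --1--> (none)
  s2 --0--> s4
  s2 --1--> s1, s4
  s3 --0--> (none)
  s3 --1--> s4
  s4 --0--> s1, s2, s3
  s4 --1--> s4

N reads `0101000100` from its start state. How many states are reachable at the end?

1

Start: {s2}
read 0: {s4}
read 1: {s4}
read 0: {s1, s2, s3}
read 1: {s1, s4}
read 0: {s1, s2, s3}
read 0: {s4}
read 0: {s1, s2, s3}
read 1: {s1, s4}
read 0: {s1, s2, s3}
read 0: {s4}
Final reachable set {s4} has 1 state.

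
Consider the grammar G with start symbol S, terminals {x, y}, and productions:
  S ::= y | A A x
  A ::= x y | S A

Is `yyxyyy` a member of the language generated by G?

no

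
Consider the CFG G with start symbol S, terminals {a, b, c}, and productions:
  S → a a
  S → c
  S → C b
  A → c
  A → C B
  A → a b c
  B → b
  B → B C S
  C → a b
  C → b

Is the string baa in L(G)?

no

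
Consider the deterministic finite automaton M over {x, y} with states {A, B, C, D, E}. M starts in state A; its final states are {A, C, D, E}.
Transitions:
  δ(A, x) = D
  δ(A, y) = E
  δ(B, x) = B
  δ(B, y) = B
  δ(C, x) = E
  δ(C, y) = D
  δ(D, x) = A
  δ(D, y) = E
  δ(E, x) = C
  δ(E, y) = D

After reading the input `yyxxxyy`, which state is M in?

A --y--> E
E --y--> D
D --x--> A
A --x--> D
D --x--> A
A --y--> E
E --y--> D

D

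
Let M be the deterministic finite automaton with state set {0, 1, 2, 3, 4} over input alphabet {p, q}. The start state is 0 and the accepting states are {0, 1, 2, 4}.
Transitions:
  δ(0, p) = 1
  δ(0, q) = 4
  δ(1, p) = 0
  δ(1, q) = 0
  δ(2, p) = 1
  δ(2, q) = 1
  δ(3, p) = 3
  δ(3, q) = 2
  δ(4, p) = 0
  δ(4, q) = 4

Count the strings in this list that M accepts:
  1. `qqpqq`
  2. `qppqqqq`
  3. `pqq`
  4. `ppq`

4

`qqpqq`: accepted
`qppqqqq`: accepted
`pqq`: accepted
`ppq`: accepted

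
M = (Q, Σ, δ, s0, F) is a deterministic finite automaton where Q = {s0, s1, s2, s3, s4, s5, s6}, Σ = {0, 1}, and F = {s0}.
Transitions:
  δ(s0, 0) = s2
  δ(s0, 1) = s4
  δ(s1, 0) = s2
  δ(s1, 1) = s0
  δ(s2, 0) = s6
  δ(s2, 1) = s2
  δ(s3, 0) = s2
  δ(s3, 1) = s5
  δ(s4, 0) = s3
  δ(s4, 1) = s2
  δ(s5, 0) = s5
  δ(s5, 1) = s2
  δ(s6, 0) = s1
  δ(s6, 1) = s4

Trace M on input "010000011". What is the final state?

s4

s0 --0--> s2
s2 --1--> s2
s2 --0--> s6
s6 --0--> s1
s1 --0--> s2
s2 --0--> s6
s6 --0--> s1
s1 --1--> s0
s0 --1--> s4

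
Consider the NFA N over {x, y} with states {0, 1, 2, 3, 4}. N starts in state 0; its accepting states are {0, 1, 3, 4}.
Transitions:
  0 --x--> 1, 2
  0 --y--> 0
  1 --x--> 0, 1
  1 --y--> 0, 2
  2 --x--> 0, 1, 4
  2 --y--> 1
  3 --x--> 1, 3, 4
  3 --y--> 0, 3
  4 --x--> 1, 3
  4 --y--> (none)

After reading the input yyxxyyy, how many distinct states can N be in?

Start: {0}
read y: {0}
read y: {0}
read x: {1, 2}
read x: {0, 1, 4}
read y: {0, 2}
read y: {0, 1}
read y: {0, 2}
Final reachable set {0, 2} has 2 states.

2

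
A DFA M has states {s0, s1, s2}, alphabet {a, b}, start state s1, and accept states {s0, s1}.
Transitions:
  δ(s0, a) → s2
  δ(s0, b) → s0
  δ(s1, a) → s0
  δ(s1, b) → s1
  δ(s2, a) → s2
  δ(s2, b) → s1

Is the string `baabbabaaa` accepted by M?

s1 --b--> s1
s1 --a--> s0
s0 --a--> s2
s2 --b--> s1
s1 --b--> s1
s1 --a--> s0
s0 --b--> s0
s0 --a--> s2
s2 --a--> s2
s2 --a--> s2
End in state s2, which is not an accepting state.

rejected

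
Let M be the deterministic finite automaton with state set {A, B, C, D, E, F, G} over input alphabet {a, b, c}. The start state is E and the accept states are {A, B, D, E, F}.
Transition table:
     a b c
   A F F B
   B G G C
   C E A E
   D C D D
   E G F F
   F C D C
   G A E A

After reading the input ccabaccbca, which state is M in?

E --c--> F
F --c--> C
C --a--> E
E --b--> F
F --a--> C
C --c--> E
E --c--> F
F --b--> D
D --c--> D
D --a--> C

C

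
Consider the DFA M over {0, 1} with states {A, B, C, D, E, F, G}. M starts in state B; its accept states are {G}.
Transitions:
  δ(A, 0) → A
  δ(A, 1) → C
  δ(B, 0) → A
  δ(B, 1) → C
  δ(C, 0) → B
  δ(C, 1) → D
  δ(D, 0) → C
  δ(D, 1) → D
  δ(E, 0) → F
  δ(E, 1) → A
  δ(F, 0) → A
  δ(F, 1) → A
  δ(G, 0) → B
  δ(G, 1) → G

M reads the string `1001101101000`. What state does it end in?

A

B --1--> C
C --0--> B
B --0--> A
A --1--> C
C --1--> D
D --0--> C
C --1--> D
D --1--> D
D --0--> C
C --1--> D
D --0--> C
C --0--> B
B --0--> A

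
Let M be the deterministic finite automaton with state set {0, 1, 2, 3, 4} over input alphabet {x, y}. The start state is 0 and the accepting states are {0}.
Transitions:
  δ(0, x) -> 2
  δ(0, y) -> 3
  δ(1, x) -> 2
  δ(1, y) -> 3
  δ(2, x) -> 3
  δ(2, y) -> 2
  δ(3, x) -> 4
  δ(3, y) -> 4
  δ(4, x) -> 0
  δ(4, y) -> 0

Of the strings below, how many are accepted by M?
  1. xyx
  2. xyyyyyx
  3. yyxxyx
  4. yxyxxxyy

xyx: rejected
xyyyyyx: rejected
yyxxyx: rejected
yxyxxxyy: rejected

0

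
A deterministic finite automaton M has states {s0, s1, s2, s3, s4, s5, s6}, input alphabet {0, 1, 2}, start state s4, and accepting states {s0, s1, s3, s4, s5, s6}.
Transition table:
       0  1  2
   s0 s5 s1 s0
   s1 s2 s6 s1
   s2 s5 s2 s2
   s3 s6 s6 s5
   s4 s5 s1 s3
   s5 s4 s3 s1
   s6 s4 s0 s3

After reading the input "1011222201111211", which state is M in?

s4 --1--> s1
s1 --0--> s2
s2 --1--> s2
s2 --1--> s2
s2 --2--> s2
s2 --2--> s2
s2 --2--> s2
s2 --2--> s2
s2 --0--> s5
s5 --1--> s3
s3 --1--> s6
s6 --1--> s0
s0 --1--> s1
s1 --2--> s1
s1 --1--> s6
s6 --1--> s0

s0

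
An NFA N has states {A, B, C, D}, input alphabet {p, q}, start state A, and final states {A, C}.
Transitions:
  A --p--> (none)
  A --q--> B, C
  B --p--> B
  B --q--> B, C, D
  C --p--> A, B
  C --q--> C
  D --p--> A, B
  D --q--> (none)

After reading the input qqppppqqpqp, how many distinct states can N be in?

2

Start: {A}
read q: {B, C}
read q: {B, C, D}
read p: {A, B}
read p: {B}
read p: {B}
read p: {B}
read q: {B, C, D}
read q: {B, C, D}
read p: {A, B}
read q: {B, C, D}
read p: {A, B}
Final reachable set {A, B} has 2 states.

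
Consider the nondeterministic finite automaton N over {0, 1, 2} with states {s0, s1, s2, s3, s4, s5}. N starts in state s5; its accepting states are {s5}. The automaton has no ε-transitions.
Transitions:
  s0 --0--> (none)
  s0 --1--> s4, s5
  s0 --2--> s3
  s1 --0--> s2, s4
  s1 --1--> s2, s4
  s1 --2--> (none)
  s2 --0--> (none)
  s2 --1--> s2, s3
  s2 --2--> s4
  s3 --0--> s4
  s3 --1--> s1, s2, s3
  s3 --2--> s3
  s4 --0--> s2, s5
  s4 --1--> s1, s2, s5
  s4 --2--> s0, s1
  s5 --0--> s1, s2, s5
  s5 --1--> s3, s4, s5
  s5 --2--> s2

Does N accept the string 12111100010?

accepted

Start: {s5}
read 1: {s3, s4, s5}
read 2: {s0, s1, s2, s3}
read 1: {s1, s2, s3, s4, s5}
read 1: {s1, s2, s3, s4, s5}
read 1: {s1, s2, s3, s4, s5}
read 1: {s1, s2, s3, s4, s5}
read 0: {s1, s2, s4, s5}
read 0: {s1, s2, s4, s5}
read 0: {s1, s2, s4, s5}
read 1: {s1, s2, s3, s4, s5}
read 0: {s1, s2, s4, s5}
Reachable ∩ accepting = {s5} — nonempty.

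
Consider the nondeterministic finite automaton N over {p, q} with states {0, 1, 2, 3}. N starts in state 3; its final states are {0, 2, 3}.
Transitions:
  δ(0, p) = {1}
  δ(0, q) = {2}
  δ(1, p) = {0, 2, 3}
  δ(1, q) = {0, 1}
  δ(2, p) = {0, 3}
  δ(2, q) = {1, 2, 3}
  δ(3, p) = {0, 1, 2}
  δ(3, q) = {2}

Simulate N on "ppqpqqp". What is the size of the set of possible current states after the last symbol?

4

Start: {3}
read p: {0, 1, 2}
read p: {0, 1, 2, 3}
read q: {0, 1, 2, 3}
read p: {0, 1, 2, 3}
read q: {0, 1, 2, 3}
read q: {0, 1, 2, 3}
read p: {0, 1, 2, 3}
Final reachable set {0, 1, 2, 3} has 4 states.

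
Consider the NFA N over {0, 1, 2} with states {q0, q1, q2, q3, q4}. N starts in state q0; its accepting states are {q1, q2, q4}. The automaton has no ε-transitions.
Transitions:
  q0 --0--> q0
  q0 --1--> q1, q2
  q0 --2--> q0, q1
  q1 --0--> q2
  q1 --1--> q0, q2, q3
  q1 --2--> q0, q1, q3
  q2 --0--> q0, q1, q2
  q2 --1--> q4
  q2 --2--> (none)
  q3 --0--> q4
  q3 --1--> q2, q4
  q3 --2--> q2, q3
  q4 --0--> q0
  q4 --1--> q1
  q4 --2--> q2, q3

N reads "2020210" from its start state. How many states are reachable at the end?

4

Start: {q0}
read 2: {q0, q1}
read 0: {q0, q2}
read 2: {q0, q1}
read 0: {q0, q2}
read 2: {q0, q1}
read 1: {q0, q1, q2, q3}
read 0: {q0, q1, q2, q4}
Final reachable set {q0, q1, q2, q4} has 4 states.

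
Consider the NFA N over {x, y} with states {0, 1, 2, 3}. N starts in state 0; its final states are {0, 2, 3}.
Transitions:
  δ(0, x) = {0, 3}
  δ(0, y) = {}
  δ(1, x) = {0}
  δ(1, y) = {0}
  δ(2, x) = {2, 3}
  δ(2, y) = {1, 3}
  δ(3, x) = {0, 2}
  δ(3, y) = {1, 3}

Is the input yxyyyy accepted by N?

rejected

Start: {0}
read y: {}
The reachable set is empty and stays empty for the remaining 5 symbols.
Reachable ∩ accepting = {} — empty.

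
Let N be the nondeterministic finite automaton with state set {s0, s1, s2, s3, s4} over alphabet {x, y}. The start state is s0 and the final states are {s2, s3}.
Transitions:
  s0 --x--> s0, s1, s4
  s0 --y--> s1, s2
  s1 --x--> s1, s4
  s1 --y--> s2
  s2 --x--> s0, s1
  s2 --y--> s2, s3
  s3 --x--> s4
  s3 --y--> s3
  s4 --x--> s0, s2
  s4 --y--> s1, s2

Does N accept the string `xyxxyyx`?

Start: {s0}
read x: {s0, s1, s4}
read y: {s1, s2}
read x: {s0, s1, s4}
read x: {s0, s1, s2, s4}
read y: {s1, s2, s3}
read y: {s2, s3}
read x: {s0, s1, s4}
Reachable ∩ accepting = {} — empty.

rejected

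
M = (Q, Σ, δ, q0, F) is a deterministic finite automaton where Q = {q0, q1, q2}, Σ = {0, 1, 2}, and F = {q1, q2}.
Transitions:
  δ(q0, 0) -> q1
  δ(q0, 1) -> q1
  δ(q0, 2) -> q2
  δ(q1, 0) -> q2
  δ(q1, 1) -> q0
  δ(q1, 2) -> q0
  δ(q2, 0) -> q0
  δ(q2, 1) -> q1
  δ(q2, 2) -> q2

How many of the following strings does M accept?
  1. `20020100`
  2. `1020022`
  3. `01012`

`20020100`: accepted
`1020022`: accepted
`01012`: accepted

3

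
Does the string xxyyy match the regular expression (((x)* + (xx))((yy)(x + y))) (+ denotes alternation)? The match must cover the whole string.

Split as xx·yyy: ((x)*+(xx)) matches xx and ((yy)(x+y)) matches yyy.

yes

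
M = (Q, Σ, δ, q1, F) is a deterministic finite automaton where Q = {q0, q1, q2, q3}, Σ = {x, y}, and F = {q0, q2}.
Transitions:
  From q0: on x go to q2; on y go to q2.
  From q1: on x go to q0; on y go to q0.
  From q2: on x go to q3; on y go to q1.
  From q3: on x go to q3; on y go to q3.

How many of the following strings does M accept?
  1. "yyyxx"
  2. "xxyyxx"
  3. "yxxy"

"yyyxx": accepted
"xxyyxx": rejected
"yxxy": rejected

1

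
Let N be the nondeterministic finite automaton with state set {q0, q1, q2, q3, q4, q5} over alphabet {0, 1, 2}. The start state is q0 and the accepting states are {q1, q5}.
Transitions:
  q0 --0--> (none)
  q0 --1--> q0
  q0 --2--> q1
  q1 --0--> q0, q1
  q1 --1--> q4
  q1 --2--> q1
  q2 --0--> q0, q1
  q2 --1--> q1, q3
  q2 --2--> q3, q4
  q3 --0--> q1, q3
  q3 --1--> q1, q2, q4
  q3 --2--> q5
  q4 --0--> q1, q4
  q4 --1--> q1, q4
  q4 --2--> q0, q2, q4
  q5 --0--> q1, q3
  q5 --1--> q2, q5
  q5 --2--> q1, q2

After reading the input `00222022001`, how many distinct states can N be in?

Start: {q0}
read 0: {}
The reachable set is empty and stays empty for the remaining 10 symbols.
Final reachable set {} has 0 states.

0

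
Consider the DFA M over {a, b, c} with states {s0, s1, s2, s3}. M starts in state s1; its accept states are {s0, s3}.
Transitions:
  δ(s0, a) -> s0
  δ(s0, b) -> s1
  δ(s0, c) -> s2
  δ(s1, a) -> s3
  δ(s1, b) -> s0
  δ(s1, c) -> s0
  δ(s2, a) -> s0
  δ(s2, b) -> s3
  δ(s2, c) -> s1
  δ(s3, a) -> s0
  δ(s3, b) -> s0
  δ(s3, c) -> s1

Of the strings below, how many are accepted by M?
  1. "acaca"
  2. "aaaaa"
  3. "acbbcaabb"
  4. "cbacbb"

3

"acaca": accepted
"aaaaa": accepted
"acbbcaabb": accepted
"cbacbb": rejected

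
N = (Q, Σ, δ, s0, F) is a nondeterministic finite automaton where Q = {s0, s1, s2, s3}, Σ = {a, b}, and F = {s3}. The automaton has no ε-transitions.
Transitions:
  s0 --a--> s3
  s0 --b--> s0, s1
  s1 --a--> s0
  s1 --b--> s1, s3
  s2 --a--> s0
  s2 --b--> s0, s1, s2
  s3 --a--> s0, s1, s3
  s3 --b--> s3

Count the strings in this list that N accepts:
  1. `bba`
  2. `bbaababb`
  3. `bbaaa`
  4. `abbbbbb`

4

`bba`: accepted
`bbaababb`: accepted
`bbaaa`: accepted
`abbbbbb`: accepted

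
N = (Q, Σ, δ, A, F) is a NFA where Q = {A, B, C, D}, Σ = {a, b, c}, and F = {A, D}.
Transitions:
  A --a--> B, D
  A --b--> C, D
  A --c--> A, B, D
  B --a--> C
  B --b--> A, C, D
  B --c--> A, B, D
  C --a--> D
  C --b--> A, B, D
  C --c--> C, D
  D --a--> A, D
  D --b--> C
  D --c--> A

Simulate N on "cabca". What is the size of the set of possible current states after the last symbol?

Start: {A}
read c: {A, B, D}
read a: {A, B, C, D}
read b: {A, B, C, D}
read c: {A, B, C, D}
read a: {A, B, C, D}
Final reachable set {A, B, C, D} has 4 states.

4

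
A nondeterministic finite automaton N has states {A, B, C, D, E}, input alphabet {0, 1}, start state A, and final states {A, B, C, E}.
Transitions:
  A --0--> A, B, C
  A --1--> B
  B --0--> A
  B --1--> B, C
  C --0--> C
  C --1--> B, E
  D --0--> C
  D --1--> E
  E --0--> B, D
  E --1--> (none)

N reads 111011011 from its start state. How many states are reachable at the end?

Start: {A}
read 1: {B}
read 1: {B, C}
read 1: {B, C, E}
read 0: {A, B, C, D}
read 1: {B, C, E}
read 1: {B, C, E}
read 0: {A, B, C, D}
read 1: {B, C, E}
read 1: {B, C, E}
Final reachable set {B, C, E} has 3 states.

3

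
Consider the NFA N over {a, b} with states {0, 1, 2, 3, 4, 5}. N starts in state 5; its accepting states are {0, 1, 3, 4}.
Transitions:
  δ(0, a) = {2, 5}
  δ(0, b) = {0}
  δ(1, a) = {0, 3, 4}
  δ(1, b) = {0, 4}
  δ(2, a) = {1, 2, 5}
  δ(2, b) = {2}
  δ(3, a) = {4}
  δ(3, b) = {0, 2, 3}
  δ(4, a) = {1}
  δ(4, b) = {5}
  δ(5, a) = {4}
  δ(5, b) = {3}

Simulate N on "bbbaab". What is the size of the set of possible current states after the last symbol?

Start: {5}
read b: {3}
read b: {0, 2, 3}
read b: {0, 2, 3}
read a: {1, 2, 4, 5}
read a: {0, 1, 2, 3, 4, 5}
read b: {0, 2, 3, 4, 5}
Final reachable set {0, 2, 3, 4, 5} has 5 states.

5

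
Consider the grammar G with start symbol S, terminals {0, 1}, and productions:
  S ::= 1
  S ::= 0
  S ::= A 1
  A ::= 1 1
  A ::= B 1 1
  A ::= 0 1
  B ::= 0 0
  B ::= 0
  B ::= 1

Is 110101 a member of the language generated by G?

no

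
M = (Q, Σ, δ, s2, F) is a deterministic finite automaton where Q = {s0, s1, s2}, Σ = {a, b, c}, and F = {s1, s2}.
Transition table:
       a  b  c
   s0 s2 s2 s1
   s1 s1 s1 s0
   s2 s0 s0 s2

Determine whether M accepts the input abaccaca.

rejected

s2 --a--> s0
s0 --b--> s2
s2 --a--> s0
s0 --c--> s1
s1 --c--> s0
s0 --a--> s2
s2 --c--> s2
s2 --a--> s0
End in state s0, which is not an accepting state.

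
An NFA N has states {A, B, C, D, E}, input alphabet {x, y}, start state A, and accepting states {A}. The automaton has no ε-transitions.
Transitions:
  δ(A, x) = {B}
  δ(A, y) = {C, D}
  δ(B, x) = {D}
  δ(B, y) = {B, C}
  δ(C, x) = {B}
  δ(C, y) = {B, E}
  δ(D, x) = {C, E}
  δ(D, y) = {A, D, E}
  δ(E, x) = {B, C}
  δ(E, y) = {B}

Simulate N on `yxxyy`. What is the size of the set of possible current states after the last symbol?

Start: {A}
read y: {C, D}
read x: {B, C, E}
read x: {B, C, D}
read y: {A, B, C, D, E}
read y: {A, B, C, D, E}
Final reachable set {A, B, C, D, E} has 5 states.

5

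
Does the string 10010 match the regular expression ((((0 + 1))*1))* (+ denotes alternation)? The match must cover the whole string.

10010 cannot be split into zero or more pieces each matching (((0+1))*1).

no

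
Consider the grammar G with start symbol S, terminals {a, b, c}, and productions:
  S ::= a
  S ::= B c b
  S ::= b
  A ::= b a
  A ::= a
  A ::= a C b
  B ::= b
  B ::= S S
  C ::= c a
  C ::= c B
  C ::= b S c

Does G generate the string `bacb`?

S ⇒ Bcb ⇒ SScb ⇒ bScb ⇒ bacb

yes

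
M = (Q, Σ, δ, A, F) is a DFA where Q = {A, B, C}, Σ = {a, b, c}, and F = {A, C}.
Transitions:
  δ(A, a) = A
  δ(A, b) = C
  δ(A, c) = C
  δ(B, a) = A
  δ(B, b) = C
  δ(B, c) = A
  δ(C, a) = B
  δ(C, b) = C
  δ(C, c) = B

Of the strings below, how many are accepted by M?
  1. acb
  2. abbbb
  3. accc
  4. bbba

3

acb: accepted
abbbb: accepted
accc: accepted
bbba: rejected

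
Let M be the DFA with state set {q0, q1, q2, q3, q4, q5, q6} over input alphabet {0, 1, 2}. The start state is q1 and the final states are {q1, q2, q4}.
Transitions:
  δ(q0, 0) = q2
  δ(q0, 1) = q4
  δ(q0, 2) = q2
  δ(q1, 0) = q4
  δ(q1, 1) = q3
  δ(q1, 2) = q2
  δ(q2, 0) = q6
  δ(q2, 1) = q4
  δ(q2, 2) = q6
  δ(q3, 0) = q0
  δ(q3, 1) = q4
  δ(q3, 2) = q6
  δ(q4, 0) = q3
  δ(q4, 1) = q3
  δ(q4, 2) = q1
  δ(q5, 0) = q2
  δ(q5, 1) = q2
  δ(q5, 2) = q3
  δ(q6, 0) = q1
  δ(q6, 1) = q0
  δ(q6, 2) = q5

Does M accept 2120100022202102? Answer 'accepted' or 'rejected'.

rejected

q1 --2--> q2
q2 --1--> q4
q4 --2--> q1
q1 --0--> q4
q4 --1--> q3
q3 --0--> q0
q0 --0--> q2
q2 --0--> q6
q6 --2--> q5
q5 --2--> q3
q3 --2--> q6
q6 --0--> q1
q1 --2--> q2
q2 --1--> q4
q4 --0--> q3
q3 --2--> q6
End in state q6, which is not an accepting state.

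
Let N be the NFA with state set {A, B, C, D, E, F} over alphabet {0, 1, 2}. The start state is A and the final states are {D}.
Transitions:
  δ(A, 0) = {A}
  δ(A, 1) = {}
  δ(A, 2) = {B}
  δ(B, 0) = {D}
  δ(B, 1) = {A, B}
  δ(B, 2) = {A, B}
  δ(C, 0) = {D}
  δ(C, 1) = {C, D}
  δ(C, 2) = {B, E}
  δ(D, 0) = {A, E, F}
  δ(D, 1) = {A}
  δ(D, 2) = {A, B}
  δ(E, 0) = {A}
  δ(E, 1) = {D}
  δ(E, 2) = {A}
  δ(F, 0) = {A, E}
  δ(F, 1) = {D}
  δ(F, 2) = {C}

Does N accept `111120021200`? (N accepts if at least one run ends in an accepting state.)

rejected

Start: {A}
read 1: {}
The reachable set is empty and stays empty for the remaining 11 symbols.
Reachable ∩ accepting = {} — empty.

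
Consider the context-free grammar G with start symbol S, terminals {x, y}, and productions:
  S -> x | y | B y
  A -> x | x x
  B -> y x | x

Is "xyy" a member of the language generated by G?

no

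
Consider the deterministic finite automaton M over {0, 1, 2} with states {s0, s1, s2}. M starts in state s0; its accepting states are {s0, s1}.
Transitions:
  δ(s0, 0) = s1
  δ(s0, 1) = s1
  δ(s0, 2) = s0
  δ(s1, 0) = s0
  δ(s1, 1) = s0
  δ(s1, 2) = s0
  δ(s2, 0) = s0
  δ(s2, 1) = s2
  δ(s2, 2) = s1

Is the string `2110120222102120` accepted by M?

accepted

s0 --2--> s0
s0 --1--> s1
s1 --1--> s0
s0 --0--> s1
s1 --1--> s0
s0 --2--> s0
s0 --0--> s1
s1 --2--> s0
s0 --2--> s0
s0 --2--> s0
s0 --1--> s1
s1 --0--> s0
s0 --2--> s0
s0 --1--> s1
s1 --2--> s0
s0 --0--> s1
End in state s1, which is an accepting state.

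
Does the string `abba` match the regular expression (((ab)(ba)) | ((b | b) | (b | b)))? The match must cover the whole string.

The left alternative ((ab)(ba)) matches abba.

yes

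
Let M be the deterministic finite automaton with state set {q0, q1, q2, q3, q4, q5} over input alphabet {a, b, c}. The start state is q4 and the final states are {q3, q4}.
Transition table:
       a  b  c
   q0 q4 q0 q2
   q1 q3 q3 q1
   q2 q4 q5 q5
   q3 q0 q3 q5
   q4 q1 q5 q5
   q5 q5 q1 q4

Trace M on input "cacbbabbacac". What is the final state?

q5

q4 --c--> q5
q5 --a--> q5
q5 --c--> q4
q4 --b--> q5
q5 --b--> q1
q1 --a--> q3
q3 --b--> q3
q3 --b--> q3
q3 --a--> q0
q0 --c--> q2
q2 --a--> q4
q4 --c--> q5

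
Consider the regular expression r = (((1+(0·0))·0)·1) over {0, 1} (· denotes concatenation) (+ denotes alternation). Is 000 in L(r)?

No split of 000 into u·v has ((1+(0·0))·0) matching u and 1 matching v.

no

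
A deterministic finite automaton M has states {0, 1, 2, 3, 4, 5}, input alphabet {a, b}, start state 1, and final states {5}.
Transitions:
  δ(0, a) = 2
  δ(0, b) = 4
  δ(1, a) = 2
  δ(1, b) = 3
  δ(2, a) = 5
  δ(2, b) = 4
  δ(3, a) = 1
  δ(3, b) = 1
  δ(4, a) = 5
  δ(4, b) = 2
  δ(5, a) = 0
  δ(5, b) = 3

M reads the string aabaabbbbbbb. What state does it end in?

1 --a--> 2
2 --a--> 5
5 --b--> 3
3 --a--> 1
1 --a--> 2
2 --b--> 4
4 --b--> 2
2 --b--> 4
4 --b--> 2
2 --b--> 4
4 --b--> 2
2 --b--> 4

4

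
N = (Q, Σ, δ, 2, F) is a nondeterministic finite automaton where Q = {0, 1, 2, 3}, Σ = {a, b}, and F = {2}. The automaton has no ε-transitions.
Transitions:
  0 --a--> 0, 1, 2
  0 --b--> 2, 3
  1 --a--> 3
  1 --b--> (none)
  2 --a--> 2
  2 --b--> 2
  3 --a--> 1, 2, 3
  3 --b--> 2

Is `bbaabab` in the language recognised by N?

Start: {2}
read b: {2}
read b: {2}
read a: {2}
read a: {2}
read b: {2}
read a: {2}
read b: {2}
Reachable ∩ accepting = {2} — nonempty.

accepted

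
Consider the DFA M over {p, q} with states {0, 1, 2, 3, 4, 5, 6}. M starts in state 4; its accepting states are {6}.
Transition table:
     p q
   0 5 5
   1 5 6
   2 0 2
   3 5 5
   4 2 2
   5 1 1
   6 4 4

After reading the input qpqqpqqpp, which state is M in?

2

4 --q--> 2
2 --p--> 0
0 --q--> 5
5 --q--> 1
1 --p--> 5
5 --q--> 1
1 --q--> 6
6 --p--> 4
4 --p--> 2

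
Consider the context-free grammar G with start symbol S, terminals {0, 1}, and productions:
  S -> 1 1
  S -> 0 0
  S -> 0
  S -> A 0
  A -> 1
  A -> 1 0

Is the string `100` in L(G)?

yes

S ⇒ A0 ⇒ 100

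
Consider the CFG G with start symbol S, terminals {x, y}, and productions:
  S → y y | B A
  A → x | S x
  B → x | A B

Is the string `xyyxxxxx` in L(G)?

yes

S ⇒ BA ⇒ ABA ⇒ SxBA ⇒ BAxBA ⇒ xAxBA ⇒ xSxxBA ⇒ xyyxxBA ⇒ xyyxxABA ⇒ xyyxxxBA ⇒ xyyxxxxA ⇒ xyyxxxxx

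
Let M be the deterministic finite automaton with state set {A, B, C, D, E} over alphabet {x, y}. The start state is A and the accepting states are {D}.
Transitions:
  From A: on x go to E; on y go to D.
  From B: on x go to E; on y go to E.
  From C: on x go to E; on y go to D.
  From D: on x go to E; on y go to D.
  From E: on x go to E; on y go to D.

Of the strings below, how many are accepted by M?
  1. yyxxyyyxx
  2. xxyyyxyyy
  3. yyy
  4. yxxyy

yyxxyyyxx: rejected
xxyyyxyyy: accepted
yyy: accepted
yxxyy: accepted

3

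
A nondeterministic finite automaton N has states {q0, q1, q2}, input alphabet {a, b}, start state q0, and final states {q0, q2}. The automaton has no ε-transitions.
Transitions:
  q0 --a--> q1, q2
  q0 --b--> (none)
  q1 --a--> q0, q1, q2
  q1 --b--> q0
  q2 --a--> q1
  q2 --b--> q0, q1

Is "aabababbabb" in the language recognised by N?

Start: {q0}
read a: {q1, q2}
read a: {q0, q1, q2}
read b: {q0, q1}
read a: {q0, q1, q2}
read b: {q0, q1}
read a: {q0, q1, q2}
read b: {q0, q1}
read b: {q0}
read a: {q1, q2}
read b: {q0, q1}
read b: {q0}
Reachable ∩ accepting = {q0} — nonempty.

accepted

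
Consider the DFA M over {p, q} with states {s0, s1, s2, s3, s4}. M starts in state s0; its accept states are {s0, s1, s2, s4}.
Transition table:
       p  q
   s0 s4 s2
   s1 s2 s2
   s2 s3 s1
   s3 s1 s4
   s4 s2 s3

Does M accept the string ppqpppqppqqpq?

s0 --p--> s4
s4 --p--> s2
s2 --q--> s1
s1 --p--> s2
s2 --p--> s3
s3 --p--> s1
s1 --q--> s2
s2 --p--> s3
s3 --p--> s1
s1 --q--> s2
s2 --q--> s1
s1 --p--> s2
s2 --q--> s1
End in state s1, which is an accepting state.

accepted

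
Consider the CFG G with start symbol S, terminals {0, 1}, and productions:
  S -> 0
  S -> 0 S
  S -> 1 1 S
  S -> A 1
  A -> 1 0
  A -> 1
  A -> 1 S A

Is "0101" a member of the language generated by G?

S ⇒ 0S ⇒ 0A1 ⇒ 0101

yes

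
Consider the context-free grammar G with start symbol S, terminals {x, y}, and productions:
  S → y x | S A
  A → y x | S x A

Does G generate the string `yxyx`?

S ⇒ SA ⇒ yxA ⇒ yxyx

yes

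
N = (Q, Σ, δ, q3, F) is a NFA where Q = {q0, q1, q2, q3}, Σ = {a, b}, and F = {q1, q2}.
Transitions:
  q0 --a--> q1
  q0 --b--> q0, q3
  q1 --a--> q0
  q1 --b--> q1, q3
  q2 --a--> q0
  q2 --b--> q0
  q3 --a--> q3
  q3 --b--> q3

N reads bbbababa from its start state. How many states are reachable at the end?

1

Start: {q3}
read b: {q3}
read b: {q3}
read b: {q3}
read a: {q3}
read b: {q3}
read a: {q3}
read b: {q3}
read a: {q3}
Final reachable set {q3} has 1 state.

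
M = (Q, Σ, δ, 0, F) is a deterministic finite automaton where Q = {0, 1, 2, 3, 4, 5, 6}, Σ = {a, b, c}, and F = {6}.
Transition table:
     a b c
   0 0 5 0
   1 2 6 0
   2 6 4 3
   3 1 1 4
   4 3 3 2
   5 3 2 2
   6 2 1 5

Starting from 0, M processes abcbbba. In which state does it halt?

0 --a--> 0
0 --b--> 5
5 --c--> 2
2 --b--> 4
4 --b--> 3
3 --b--> 1
1 --a--> 2

2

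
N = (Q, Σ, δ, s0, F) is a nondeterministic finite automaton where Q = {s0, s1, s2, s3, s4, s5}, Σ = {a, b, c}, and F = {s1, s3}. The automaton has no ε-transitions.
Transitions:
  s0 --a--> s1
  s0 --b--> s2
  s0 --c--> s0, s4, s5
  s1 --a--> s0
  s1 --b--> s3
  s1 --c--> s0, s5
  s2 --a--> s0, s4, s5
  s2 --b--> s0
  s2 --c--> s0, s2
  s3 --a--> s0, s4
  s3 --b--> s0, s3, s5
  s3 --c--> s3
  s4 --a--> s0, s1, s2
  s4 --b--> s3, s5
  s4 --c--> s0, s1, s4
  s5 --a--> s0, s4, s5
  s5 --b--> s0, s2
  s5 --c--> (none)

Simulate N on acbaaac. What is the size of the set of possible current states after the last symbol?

Start: {s0}
read a: {s1}
read c: {s0, s5}
read b: {s0, s2}
read a: {s0, s1, s4, s5}
read a: {s0, s1, s2, s4, s5}
read a: {s0, s1, s2, s4, s5}
read c: {s0, s1, s2, s4, s5}
Final reachable set {s0, s1, s2, s4, s5} has 5 states.

5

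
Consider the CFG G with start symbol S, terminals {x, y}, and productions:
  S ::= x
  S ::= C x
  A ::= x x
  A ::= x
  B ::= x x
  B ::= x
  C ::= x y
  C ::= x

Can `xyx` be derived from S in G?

S ⇒ Cx ⇒ xyx

yes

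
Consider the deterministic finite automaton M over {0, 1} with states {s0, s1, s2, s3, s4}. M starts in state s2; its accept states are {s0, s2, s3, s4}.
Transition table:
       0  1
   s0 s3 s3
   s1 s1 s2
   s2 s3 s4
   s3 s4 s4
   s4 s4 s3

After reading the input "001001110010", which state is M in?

s2 --0--> s3
s3 --0--> s4
s4 --1--> s3
s3 --0--> s4
s4 --0--> s4
s4 --1--> s3
s3 --1--> s4
s4 --1--> s3
s3 --0--> s4
s4 --0--> s4
s4 --1--> s3
s3 --0--> s4

s4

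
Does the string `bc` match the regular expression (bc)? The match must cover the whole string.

yes

Split as b·c: b matches b and c matches c.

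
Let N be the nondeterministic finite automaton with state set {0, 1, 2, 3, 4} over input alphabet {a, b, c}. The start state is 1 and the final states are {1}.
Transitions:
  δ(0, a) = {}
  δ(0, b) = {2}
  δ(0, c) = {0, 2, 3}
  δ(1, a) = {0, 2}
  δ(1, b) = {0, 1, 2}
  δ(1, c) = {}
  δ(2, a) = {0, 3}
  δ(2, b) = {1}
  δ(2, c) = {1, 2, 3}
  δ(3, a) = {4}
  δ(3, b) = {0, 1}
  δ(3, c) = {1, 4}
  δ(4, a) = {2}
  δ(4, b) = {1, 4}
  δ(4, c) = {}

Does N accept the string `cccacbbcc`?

Start: {1}
read c: {}
The reachable set is empty and stays empty for the remaining 8 symbols.
Reachable ∩ accepting = {} — empty.

rejected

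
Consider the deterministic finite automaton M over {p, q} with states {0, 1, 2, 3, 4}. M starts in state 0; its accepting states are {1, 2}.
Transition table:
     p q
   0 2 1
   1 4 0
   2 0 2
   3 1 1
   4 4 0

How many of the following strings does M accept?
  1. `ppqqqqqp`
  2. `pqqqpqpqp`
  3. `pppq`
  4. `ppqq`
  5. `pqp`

2

`ppqqqqqp`: rejected
`pqqqpqpqp`: accepted
`pppq`: accepted
`ppqq`: rejected
`pqp`: rejected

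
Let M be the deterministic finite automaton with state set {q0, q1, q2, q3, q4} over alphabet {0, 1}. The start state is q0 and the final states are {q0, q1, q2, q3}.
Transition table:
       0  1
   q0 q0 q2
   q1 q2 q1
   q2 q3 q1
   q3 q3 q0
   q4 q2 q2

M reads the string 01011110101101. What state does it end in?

q0 --0--> q0
q0 --1--> q2
q2 --0--> q3
q3 --1--> q0
q0 --1--> q2
q2 --1--> q1
q1 --1--> q1
q1 --0--> q2
q2 --1--> q1
q1 --0--> q2
q2 --1--> q1
q1 --1--> q1
q1 --0--> q2
q2 --1--> q1

q1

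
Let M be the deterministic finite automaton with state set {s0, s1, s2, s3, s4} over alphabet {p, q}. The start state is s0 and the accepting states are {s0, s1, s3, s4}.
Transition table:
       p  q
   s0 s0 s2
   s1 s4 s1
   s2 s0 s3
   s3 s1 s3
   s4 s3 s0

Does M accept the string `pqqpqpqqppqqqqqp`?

s0 --p--> s0
s0 --q--> s2
s2 --q--> s3
s3 --p--> s1
s1 --q--> s1
s1 --p--> s4
s4 --q--> s0
s0 --q--> s2
s2 --p--> s0
s0 --p--> s0
s0 --q--> s2
s2 --q--> s3
s3 --q--> s3
s3 --q--> s3
s3 --q--> s3
s3 --p--> s1
End in state s1, which is an accepting state.

accepted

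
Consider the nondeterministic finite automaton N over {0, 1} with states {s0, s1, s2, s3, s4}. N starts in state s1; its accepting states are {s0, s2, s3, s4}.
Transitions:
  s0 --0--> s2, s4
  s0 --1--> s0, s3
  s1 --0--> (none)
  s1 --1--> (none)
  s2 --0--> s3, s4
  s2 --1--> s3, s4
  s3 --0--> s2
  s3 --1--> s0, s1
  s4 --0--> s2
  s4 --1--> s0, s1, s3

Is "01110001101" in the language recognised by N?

rejected

Start: {s1}
read 0: {}
The reachable set is empty and stays empty for the remaining 10 symbols.
Reachable ∩ accepting = {} — empty.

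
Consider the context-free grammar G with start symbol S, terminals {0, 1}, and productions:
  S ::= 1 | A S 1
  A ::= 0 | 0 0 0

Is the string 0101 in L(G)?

no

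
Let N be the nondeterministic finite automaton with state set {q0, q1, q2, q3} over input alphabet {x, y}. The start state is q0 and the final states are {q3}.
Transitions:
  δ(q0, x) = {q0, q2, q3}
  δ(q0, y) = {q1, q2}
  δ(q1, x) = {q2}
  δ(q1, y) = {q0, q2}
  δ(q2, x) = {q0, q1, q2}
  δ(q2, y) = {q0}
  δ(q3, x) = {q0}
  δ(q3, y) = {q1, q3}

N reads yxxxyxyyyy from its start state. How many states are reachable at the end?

Start: {q0}
read y: {q1, q2}
read x: {q0, q1, q2}
read x: {q0, q1, q2, q3}
read x: {q0, q1, q2, q3}
read y: {q0, q1, q2, q3}
read x: {q0, q1, q2, q3}
read y: {q0, q1, q2, q3}
read y: {q0, q1, q2, q3}
read y: {q0, q1, q2, q3}
read y: {q0, q1, q2, q3}
Final reachable set {q0, q1, q2, q3} has 4 states.

4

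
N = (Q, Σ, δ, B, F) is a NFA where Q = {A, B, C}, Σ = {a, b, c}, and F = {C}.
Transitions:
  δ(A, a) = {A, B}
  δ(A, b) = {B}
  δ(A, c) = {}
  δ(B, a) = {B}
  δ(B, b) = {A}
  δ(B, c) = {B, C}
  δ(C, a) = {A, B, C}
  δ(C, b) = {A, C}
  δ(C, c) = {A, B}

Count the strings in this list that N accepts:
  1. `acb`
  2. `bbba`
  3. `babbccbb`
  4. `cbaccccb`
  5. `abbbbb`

3

`acb`: accepted
`bbba`: rejected
`babbccbb`: accepted
`cbaccccb`: accepted
`abbbbb`: rejected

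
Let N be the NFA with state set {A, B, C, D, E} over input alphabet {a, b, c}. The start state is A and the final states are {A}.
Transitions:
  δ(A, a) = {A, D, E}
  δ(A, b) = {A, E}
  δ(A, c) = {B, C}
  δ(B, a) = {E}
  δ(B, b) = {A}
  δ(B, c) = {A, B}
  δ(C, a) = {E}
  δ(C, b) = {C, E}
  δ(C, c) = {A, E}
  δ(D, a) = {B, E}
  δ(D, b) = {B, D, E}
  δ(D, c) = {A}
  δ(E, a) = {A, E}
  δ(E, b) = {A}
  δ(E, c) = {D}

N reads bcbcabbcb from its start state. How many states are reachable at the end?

5

Start: {A}
read b: {A, E}
read c: {B, C, D}
read b: {A, B, C, D, E}
read c: {A, B, C, D, E}
read a: {A, B, D, E}
read b: {A, B, D, E}
read b: {A, B, D, E}
read c: {A, B, C, D}
read b: {A, B, C, D, E}
Final reachable set {A, B, C, D, E} has 5 states.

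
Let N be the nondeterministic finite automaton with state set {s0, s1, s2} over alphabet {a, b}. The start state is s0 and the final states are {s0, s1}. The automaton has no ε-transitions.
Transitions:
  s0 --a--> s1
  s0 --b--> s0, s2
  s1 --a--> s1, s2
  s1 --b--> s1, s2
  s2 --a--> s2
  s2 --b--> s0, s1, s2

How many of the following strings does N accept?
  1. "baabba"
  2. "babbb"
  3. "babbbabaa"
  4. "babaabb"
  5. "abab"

"baabba": accepted
"babbb": accepted
"babbbabaa": accepted
"babaabb": accepted
"abab": accepted

5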